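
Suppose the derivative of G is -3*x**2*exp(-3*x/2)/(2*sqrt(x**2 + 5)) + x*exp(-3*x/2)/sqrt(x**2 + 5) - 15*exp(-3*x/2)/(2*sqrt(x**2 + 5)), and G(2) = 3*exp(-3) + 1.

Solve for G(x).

G(x) = (sqrt(x**2 + 5) + exp(3*x/2))*exp(-3*x/2)

G'(x) has the shape u'v + uv' for u = sqrt(x**2 + 5) and v = exp(-3*x/2) — it is the derivative of the product u*v.
A general antiderivative is sqrt(x**2 + 5)*exp(-3*x/2) + C.
The condition gives C = 3*exp(-3) + 1 - (3*exp(-3)) = 1.
So G(x) = (sqrt(x**2 + 5) + exp(3*x/2))*exp(-3*x/2).
Check: d/dx[(sqrt(x**2 + 5) + exp(3*x/2))*exp(-3*x/2)] = (-3*x**2 + 2*x - 15)*exp(-3*x/2)/(2*sqrt(x**2 + 5)), which equals G'(x).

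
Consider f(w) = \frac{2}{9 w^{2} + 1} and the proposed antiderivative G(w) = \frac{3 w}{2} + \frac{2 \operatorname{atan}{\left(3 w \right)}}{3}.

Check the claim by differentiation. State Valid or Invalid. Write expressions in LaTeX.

Invalid: d/dw[G] - f = \frac{3}{2}, which is not 0.

d/dw[G] = \frac{27 w^{2} + 7}{18 w^{2} + 2}
d/dw[G] - f(w) = \frac{3}{2} != 0.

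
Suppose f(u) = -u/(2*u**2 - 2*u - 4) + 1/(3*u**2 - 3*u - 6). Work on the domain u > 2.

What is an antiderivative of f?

Factor the denominator (6*(u - 2)*(u + 1)) and decompose: f = -5/(18*(u + 1)) - 2/(9*(u - 2)); each piece integrates to a log, atan, or power term.
Check: d/du[-2*log(u - 2)/9 - 5*log(u + 1)/18] = (2 - 3*u)/(6*u**2 - 6*u - 12), which equals f(u).

An antiderivative is F(u) = -2*log(u - 2)/9 - 5*log(u + 1)/18.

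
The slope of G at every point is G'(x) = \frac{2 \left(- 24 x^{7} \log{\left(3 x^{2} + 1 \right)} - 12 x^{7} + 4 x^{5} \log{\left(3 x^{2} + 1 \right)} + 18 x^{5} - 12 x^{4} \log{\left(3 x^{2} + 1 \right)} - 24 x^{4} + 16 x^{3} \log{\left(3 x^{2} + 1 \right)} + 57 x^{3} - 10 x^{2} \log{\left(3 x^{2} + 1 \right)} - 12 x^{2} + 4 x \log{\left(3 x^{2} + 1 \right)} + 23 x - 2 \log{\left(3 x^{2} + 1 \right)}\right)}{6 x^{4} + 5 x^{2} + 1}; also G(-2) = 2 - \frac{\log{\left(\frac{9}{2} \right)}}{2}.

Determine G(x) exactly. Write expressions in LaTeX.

The proposed G(x) is checked by its d/dx: the result must match the given G'(x).
A general antiderivative is 4 \left(- \frac{x^{4}}{2} + x^{2} - x + 2\right) \log{\left(3 x^{2} + 1 \right)} - \frac{\log{\left(x^{2} + \frac{1}{2} \right)}}{2} + C.
The condition gives C = 2 - \frac{\log{\left(\frac{9}{2} \right)}}{2} - (- \frac{\log{\left(\frac{9}{2} \right)}}{2}) = 2.
So G(x) = - 2 x^{4} \log{\left(3 x^{2} + 1 \right)} + 4 x^{2} \log{\left(3 x^{2} + 1 \right)} - 4 x \log{\left(3 x^{2} + 1 \right)} - \frac{\log{\left(x^{2} + \frac{1}{2} \right)}}{2} + 8 \log{\left(3 x^{2} + 1 \right)} + 2.
Check: d/dx[- 2 x^{4} \log{\left(3 x^{2} + 1 \right)} + 4 x^{2} \log{\left(3 x^{2} + 1 \right)} - 4 x \log{\left(3 x^{2} + 1 \right)} - \frac{\log{\left(x^{2} + \frac{1}{2} \right)}}{2} + 8 \log{\left(3 x^{2} + 1 \right)} + 2] = \frac{- 48 x^{7} \log{\left(3 x^{2} + 1 \right)} - 24 x^{7} + 8 x^{5} \log{\left(3 x^{2} + 1 \right)} + 36 x^{5} - 24 x^{4} \log{\left(3 x^{2} + 1 \right)} - 48 x^{4} + 32 x^{3} \log{\left(3 x^{2} + 1 \right)} + 114 x^{3} - 20 x^{2} \log{\left(3 x^{2} + 1 \right)} - 24 x^{2} + 8 x \log{\left(3 x^{2} + 1 \right)} + 46 x - 4 \log{\left(3 x^{2} + 1 \right)}}{6 x^{4} + 5 x^{2} + 1}, which equals G'(x).

G(x) = - 2 x^{4} \log{\left(3 x^{2} + 1 \right)} + 4 x^{2} \log{\left(3 x^{2} + 1 \right)} - 4 x \log{\left(3 x^{2} + 1 \right)} - \frac{\log{\left(x^{2} + \frac{1}{2} \right)}}{2} + 8 \log{\left(3 x^{2} + 1 \right)} + 2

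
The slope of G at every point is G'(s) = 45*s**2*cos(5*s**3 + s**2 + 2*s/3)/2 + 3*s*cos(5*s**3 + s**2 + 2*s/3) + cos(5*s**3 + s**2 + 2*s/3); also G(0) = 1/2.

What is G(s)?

The substitution u = 5*s**3 + s**2 + 2*s/3 works: G'(s) is exactly (dG/du)*(du/ds) for that inner function.
A general antiderivative is 3*sin(5*s**3 + s**2 + 2*s/3)/2 + C.
The condition gives C = 1/2 - (0) = 1/2.
So G(s) = 3*sin(5*s**3 + s**2 + 2*s/3)/2 + 1/2.
Check: d/ds[3*sin(5*s**3 + s**2 + 2*s/3)/2 + 1/2] = 45*s**2*cos(5*s**3 + s**2 + 2*s/3)/2 + 3*s*cos(5*s**3 + s**2 + 2*s/3) + cos(5*s**3 + s**2 + 2*s/3) = G'(s).

G(s) = 3*sin(5*s**3 + s**2 + 2*s/3)/2 + 1/2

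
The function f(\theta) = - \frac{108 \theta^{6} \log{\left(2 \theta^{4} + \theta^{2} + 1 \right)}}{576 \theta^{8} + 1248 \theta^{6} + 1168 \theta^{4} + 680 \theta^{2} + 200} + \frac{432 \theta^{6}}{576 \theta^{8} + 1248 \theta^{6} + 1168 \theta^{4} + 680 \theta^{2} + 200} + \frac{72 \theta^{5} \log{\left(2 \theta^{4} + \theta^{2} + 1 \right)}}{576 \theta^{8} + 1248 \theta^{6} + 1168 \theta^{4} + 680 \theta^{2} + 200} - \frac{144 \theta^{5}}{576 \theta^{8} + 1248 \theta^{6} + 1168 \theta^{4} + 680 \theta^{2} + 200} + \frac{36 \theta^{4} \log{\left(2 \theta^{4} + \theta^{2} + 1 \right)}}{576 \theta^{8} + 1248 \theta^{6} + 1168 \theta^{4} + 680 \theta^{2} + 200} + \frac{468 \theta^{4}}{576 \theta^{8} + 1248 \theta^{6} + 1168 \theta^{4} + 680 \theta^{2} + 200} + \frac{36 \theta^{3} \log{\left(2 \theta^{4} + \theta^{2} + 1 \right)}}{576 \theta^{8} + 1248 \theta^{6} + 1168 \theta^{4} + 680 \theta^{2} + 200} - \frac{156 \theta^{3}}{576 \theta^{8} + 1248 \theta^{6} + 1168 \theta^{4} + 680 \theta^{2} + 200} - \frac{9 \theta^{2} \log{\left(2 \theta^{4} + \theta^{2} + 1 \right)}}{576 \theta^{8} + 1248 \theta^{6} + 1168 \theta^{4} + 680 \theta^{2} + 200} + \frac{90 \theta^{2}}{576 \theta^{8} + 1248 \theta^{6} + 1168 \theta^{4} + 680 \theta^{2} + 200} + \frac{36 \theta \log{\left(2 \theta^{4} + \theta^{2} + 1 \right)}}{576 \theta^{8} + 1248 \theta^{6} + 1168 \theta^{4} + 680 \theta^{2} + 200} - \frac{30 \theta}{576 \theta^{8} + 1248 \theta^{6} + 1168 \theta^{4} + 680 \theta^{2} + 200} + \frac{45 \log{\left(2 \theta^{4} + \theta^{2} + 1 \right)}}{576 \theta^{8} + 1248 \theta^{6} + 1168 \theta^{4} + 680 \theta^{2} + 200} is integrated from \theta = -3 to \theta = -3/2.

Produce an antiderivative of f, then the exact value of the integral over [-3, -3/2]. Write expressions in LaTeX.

The integrand splits into summands that can be handled one at a time.
F(\theta) = \frac{9 \theta \log{\left(2 \theta^{4} + \theta^{2} + 1 \right)} - 3 \log{\left(2 \theta^{4} + \theta^{2} + 1 \right)}}{48 \theta^{2} + 40} is an antiderivative of f.
Check: d/d\theta[\frac{9 \theta \log{\left(2 \theta^{4} + \theta^{2} + 1 \right)} - 3 \log{\left(2 \theta^{4} + \theta^{2} + 1 \right)}}{48 \theta^{2} + 40}] = \frac{- 108 \theta^{6} \log{\left(2 \theta^{4} + \theta^{2} + 1 \right)} + 432 \theta^{6} + 72 \theta^{5} \log{\left(2 \theta^{4} + \theta^{2} + 1 \right)} - 144 \theta^{5} + 36 \theta^{4} \log{\left(2 \theta^{4} + \theta^{2} + 1 \right)} + 468 \theta^{4} + 36 \theta^{3} \log{\left(2 \theta^{4} + \theta^{2} + 1 \right)} - 156 \theta^{3} - 9 \theta^{2} \log{\left(2 \theta^{4} + \theta^{2} + 1 \right)} + 90 \theta^{2} + 36 \theta \log{\left(2 \theta^{4} + \theta^{2} + 1 \right)} - 30 \theta + 45 \log{\left(2 \theta^{4} + \theta^{2} + 1 \right)}}{576 \theta^{8} + 1248 \theta^{6} + 1168 \theta^{4} + 680 \theta^{2} + 200}, which equals f(\theta).
F(-3/2) = - \frac{33 \log{\left(\frac{107}{8} \right)}}{296}; F(-3) = - \frac{15 \log{\left(172 \right)}}{236}.
Integral = F(-3/2) - F(-3) = - \frac{33 \log{\left(\frac{107}{8} \right)}}{296} + \frac{15 \log{\left(172 \right)}}{236}.

Antiderivative: F(\theta) = \frac{9 \theta \log{\left(2 \theta^{4} + \theta^{2} + 1 \right)} - 3 \log{\left(2 \theta^{4} + \theta^{2} + 1 \right)}}{48 \theta^{2} + 40}; value = - \frac{33 \log{\left(\frac{107}{8} \right)}}{296} + \frac{15 \log{\left(172 \right)}}{236}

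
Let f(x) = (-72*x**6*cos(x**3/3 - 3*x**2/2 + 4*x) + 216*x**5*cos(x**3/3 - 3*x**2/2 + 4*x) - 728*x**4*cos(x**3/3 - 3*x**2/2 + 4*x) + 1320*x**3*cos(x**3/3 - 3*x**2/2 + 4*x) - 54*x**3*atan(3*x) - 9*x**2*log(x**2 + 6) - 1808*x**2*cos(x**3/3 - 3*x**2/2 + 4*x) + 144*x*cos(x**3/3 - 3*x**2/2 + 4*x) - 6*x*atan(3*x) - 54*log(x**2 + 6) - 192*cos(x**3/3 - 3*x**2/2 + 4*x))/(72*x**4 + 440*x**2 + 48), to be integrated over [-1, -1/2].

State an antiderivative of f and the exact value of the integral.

An antiderivative F(x) passes only if d/dx[F] lands on f(x) exactly.
F(x) = -3*log(x**2 + 6)*atan(3*x)/8 - sin(x**3/3 - 3*x**2/2 + 4*x) is an antiderivative of f.
Check: d/dx[-3*log(x**2 + 6)*atan(3*x)/8 - sin(x**3/3 - 3*x**2/2 + 4*x)] = (-72*x**6*cos(x**3/3 - 3*x**2/2 + 4*x) + 216*x**5*cos(x**3/3 - 3*x**2/2 + 4*x) - 728*x**4*cos(x**3/3 - 3*x**2/2 + 4*x) + 1320*x**3*cos(x**3/3 - 3*x**2/2 + 4*x) - 54*x**3*atan(3*x) - 9*x**2*log(x**2 + 6) - 1808*x**2*cos(x**3/3 - 3*x**2/2 + 4*x) + 144*x*cos(x**3/3 - 3*x**2/2 + 4*x) - 6*x*atan(3*x) - 54*log(x**2 + 6) - 192*cos(x**3/3 - 3*x**2/2 + 4*x))/(72*x**4 + 440*x**2 + 48) = f(x).
F(-1/2) = sin(29/12) + 3*log(25/4)*atan(3/2)/8; F(-1) = sin(35/6) + 3*log(7)*atan(3)/8.
Integral = F(-1/2) - F(-1) = -3*log(7)*atan(3)/8 - sin(35/6) + sin(29/12) + 3*log(25/4)*atan(3/2)/8.

Antiderivative: F(x) = -3*log(x**2 + 6)*atan(3*x)/8 - sin(x**3/3 - 3*x**2/2 + 4*x); value = -3*log(7)*atan(3)/8 - sin(35/6) + sin(29/12) + 3*log(25/4)*atan(3/2)/8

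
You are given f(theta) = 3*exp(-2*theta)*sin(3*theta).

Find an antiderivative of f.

Check any antiderivative F(theta) by computing F'(theta) and comparing it with f(theta).
Check: d/dtheta[-6*exp(-2*theta)*sin(3*theta)/13 - 9*exp(-2*theta)*cos(3*theta)/13] = 3*exp(-2*theta)*sin(3*theta) = f(theta).

An antiderivative is F(theta) = -6*exp(-2*theta)*sin(3*theta)/13 - 9*exp(-2*theta)*cos(3*theta)/13.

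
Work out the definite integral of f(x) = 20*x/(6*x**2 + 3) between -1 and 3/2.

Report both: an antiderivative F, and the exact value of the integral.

The substitution u = 2*x**2 + 1 works: f is exactly (dF/du)*(du/dx) for that inner function.
F(x) = 5*log(2*x**2 + 1)/3 is an antiderivative of f.
Check: d/dx[5*log(2*x**2 + 1)/3] = 20*x/(6*x**2 + 3) = f(x).
F(3/2) = 5*log(11/2)/3; F(-1) = 5*log(3)/3.
Integral = F(3/2) - F(-1) = -5*log(3)/3 + 5*log(11/2)/3.

Antiderivative: F(x) = 5*log(2*x**2 + 1)/3; value = -5*log(3)/3 + 5*log(11/2)/3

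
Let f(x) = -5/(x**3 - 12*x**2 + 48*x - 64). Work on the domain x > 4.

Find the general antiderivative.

A first test for any F(x): its x-derivative must equal f(x) identically.
Check: d/dx[5/(2*x**2 - 16*x + 32)] = -5/(x**3 - 12*x**2 + 48*x - 64) = f(x).

F(x) = 5/(2*x**2 - 16*x + 32) + C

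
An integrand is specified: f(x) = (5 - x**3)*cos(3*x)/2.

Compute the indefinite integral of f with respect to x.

F(x) = -(9*x**3*sin(3*x) + 9*x**2*cos(3*x) - 6*x*sin(3*x) - 45*sin(3*x) - 2*cos(3*x))/54 + C

A first test for any F(x): its x-derivative must equal f(x) identically.
Check: d/dx[-(9*x**3*sin(3*x) + 9*x**2*cos(3*x) - 6*x*sin(3*x) - 45*sin(3*x) - 2*cos(3*x))/54] = -x**3*cos(3*x)/2 + 5*cos(3*x)/2, which equals f(x).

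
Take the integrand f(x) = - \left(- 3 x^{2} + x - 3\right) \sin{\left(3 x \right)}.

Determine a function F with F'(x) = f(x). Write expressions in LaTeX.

An antiderivative is F(x) = - \frac{9 x^{2} \cos{\left(3 x \right)} - 6 x \sin{\left(3 x \right)} - 3 x \cos{\left(3 x \right)} + \sin{\left(3 x \right)} + 7 \cos{\left(3 x \right)}}{9}.

Differentiate the proposed F(x) back; it has to land on f(x) exactly.
Check: d/dx[- \frac{9 x^{2} \cos{\left(3 x \right)} - 6 x \sin{\left(3 x \right)} - 3 x \cos{\left(3 x \right)} + \sin{\left(3 x \right)} + 7 \cos{\left(3 x \right)}}{9}] = 3 x^{2} \sin{\left(3 x \right)} - x \sin{\left(3 x \right)} + 3 \sin{\left(3 x \right)}, which equals f(x).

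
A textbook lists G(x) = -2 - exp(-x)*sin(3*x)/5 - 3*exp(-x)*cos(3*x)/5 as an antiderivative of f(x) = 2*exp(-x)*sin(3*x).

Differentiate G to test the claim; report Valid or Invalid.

Valid - differentiating G returns exactly f.

d/dx[G] = 2*exp(-x)*sin(3*x)
This equals f(x) exactly, so the claim holds.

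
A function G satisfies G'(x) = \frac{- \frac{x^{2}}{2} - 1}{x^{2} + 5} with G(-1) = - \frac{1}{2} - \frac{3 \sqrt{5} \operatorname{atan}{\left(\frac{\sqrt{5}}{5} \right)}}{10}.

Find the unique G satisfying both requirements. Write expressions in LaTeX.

A first test for any G(x): its x-derivative must equal the given G'(x).
A general antiderivative is - \frac{x}{2} + \frac{3 \sqrt{5} \operatorname{atan}{\left(\frac{\sqrt{5} x}{5} \right)}}{10} + C.
The condition gives C = - \frac{1}{2} - \frac{3 \sqrt{5} \operatorname{atan}{\left(\frac{\sqrt{5}}{5} \right)}}{10} - (- \frac{3 \sqrt{5} \operatorname{atan}{\left(\frac{\sqrt{5}}{5} \right)}}{10} + \frac{1}{2}) = -1.
So G(x) = \frac{- 5 x + 3 \sqrt{5} \operatorname{atan}{\left(\frac{\sqrt{5} x}{5} \right)} - 10}{10}.
Check: d/dx[\frac{- 5 x + 3 \sqrt{5} \operatorname{atan}{\left(\frac{\sqrt{5} x}{5} \right)} - 10}{10}] = \frac{- x^{2} - 2}{2 x^{2} + 10}, which equals G'(x).

G(x) = \frac{- 5 x + 3 \sqrt{5} \operatorname{atan}{\left(\frac{\sqrt{5} x}{5} \right)} - 10}{10}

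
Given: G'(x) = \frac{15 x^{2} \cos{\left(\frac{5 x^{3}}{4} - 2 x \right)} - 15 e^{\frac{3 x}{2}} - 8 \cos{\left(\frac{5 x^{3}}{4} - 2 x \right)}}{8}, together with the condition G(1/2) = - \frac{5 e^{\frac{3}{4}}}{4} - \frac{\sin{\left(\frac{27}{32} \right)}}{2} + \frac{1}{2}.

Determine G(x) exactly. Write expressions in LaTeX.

G(x) = - \frac{5 e^{\frac{3 x}{2}}}{4} + \frac{\sin{\left(\frac{5 x^{3}}{4} - 2 x \right)}}{2} + \frac{1}{2}

Recover the given G'(x) by differentiating a candidate G(x); any mismatch rules it out.
A general antiderivative is - \frac{5 e^{\frac{3 x}{2}}}{4} + \frac{\sin{\left(\frac{5 x^{3}}{4} - 2 x \right)}}{2} + C.
The condition gives C = - \frac{5 e^{\frac{3}{4}}}{4} - \frac{\sin{\left(\frac{27}{32} \right)}}{2} + \frac{1}{2} - (- \frac{5 e^{\frac{3}{4}}}{4} - \frac{\sin{\left(\frac{27}{32} \right)}}{2}) = \frac{1}{2}.
So G(x) = - \frac{5 e^{\frac{3 x}{2}}}{4} + \frac{\sin{\left(\frac{5 x^{3}}{4} - 2 x \right)}}{2} + \frac{1}{2}.
Check: d/dx[- \frac{5 e^{\frac{3 x}{2}}}{4} + \frac{\sin{\left(\frac{5 x^{3}}{4} - 2 x \right)}}{2} + \frac{1}{2}] = \frac{15 x^{2} \cos{\left(\frac{5 x^{3}}{4} - 2 x \right)}}{8} - \frac{15 e^{\frac{3 x}{2}}}{8} - \cos{\left(\frac{5 x^{3}}{4} - 2 x \right)}, which equals G'(x).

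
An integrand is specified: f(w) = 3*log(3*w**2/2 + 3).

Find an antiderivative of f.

For F(w) to be correct the identity F'(w) - f(w) = 0 must hold.
Check: d/dw[3*w*log(3*w**2/2 + 3) - 6*w + 6*sqrt(2)*atan(sqrt(2)*w/2)] = 3*log(w**2/2 + 1) + 3*log(3), which equals f(w).

An antiderivative is F(w) = 3*w*log(3*w**2/2 + 3) - 6*w + 6*sqrt(2)*atan(sqrt(2)*w/2).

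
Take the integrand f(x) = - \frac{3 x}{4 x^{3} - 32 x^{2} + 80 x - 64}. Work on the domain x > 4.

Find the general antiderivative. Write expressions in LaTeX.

The denominator factors as 4 \left(x - 4\right) \left(x - 2\right)^{2}; partial fractions split f into directly integrable pieces: \frac{3}{4 \left(x - 2\right)} + \frac{3}{4 \left(x - 2\right)^{2}} - \frac{3}{4 \left(x - 4\right)}.
Check: d/dx[\frac{3 \left(- x \log{\left(x - 4 \right)} + x \log{\left(x - 2 \right)} + 2 \log{\left(x - 4 \right)} - 2 \log{\left(x - 2 \right)} - 1\right)}{4 \left(x - 2\right)}] = - \frac{3 x}{4 x^{3} - 32 x^{2} + 80 x - 64} = f(x).

F(x) = \frac{3 \left(- x \log{\left(x - 4 \right)} + x \log{\left(x - 2 \right)} + 2 \log{\left(x - 4 \right)} - 2 \log{\left(x - 2 \right)} - 1\right)}{4 \left(x - 2\right)} + C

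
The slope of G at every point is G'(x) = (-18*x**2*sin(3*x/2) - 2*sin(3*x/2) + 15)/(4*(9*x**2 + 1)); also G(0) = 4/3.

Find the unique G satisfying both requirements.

G(x) = cos(3*x/2)/3 + 5*atan(3*x)/4 + 1

Whatever form G(x) takes, its d/dx must return the stated G'(x).
A general antiderivative is cos(3*x/2)/3 + 5*atan(3*x)/4 + C.
The condition gives C = 4/3 - (1/3) = 1.
So G(x) = cos(3*x/2)/3 + 5*atan(3*x)/4 + 1.
Check: d/dx[cos(3*x/2)/3 + 5*atan(3*x)/4 + 1] = (-18*x**2*sin(3*x/2) - 2*sin(3*x/2) + 15)/(36*x**2 + 4), which equals G'(x).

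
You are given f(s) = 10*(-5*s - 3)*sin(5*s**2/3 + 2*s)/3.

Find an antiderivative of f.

The substitution u = 5*s**2/3 + 2*s works: f is exactly (dF/du)*(du/ds) for that inner function.
Check: d/ds[5*cos(5*s**2/3 + 2*s)] = -50*s*sin(5*s**2/3 + 2*s)/3 - 10*sin(5*s**2/3 + 2*s), which equals f(s).

An antiderivative is F(s) = 5*cos(5*s**2/3 + 2*s).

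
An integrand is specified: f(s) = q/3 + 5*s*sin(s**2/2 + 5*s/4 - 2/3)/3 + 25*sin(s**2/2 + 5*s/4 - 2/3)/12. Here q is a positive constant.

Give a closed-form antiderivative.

The integrand splits into summands that can be handled one at a time.
Check: d/ds[q*s/3 - 5*cos(s**2/2 + 5*s/4 - 2/3)/3] = q/3 + 5*s*sin(s**2/2 + 5*s/4 - 2/3)/3 + 25*sin(s**2/2 + 5*s/4 - 2/3)/12 = f(s).

An antiderivative is F(s) = q*s/3 - 5*cos(s**2/2 + 5*s/4 - 2/3)/3.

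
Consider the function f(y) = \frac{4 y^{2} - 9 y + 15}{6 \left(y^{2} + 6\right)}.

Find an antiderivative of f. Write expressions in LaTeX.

An antiderivative F(y) passes only if d/dy[F] lands on f(y) exactly.
Check: d/dy[\frac{8 y - 9 \log{\left(y^{2} + 6 \right)} - 3 \sqrt{6} \operatorname{atan}{\left(\frac{\sqrt{6} y}{6} \right)}}{12}] = \frac{4 y^{2} - 9 y + 15}{6 y^{2} + 36}, which equals f(y).

An antiderivative is F(y) = \frac{8 y - 9 \log{\left(y^{2} + 6 \right)} - 3 \sqrt{6} \operatorname{atan}{\left(\frac{\sqrt{6} y}{6} \right)}}{12}.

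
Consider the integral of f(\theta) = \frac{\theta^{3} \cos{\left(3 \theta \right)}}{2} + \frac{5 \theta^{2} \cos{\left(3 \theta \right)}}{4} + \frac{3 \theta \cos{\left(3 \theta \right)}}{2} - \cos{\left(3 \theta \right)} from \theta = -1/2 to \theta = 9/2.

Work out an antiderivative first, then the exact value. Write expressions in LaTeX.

Antiderivative: F(\theta) = \frac{18 \theta^{3} \sin{\left(3 \theta \right)} + 45 \theta^{2} \sin{\left(3 \theta \right)} + 18 \theta^{2} \cos{\left(3 \theta \right)} + 42 \theta \sin{\left(3 \theta \right)} + 30 \theta \cos{\left(3 \theta \right)} - 46 \sin{\left(3 \theta \right)} + 14 \cos{\left(3 \theta \right)}}{108}; value = - \frac{29 \sin{\left(\frac{3}{2} \right)}}{54} - \frac{7 \cos{\left(\frac{3}{2} \right)}}{216} + \frac{1027 \cos{\left(\frac{27}{2} \right)}}{216} + \frac{5389 \sin{\left(\frac{27}{2} \right)}}{216}

Integrate term by term and add the pieces.
F(\theta) = \frac{18 \theta^{3} \sin{\left(3 \theta \right)} + 45 \theta^{2} \sin{\left(3 \theta \right)} + 18 \theta^{2} \cos{\left(3 \theta \right)} + 42 \theta \sin{\left(3 \theta \right)} + 30 \theta \cos{\left(3 \theta \right)} - 46 \sin{\left(3 \theta \right)} + 14 \cos{\left(3 \theta \right)}}{108} is an antiderivative of f.
Check: d/d\theta[\frac{18 \theta^{3} \sin{\left(3 \theta \right)} + 45 \theta^{2} \sin{\left(3 \theta \right)} + 18 \theta^{2} \cos{\left(3 \theta \right)} + 42 \theta \sin{\left(3 \theta \right)} + 30 \theta \cos{\left(3 \theta \right)} - 46 \sin{\left(3 \theta \right)} + 14 \cos{\left(3 \theta \right)}}{108}] = \frac{\theta^{3} \cos{\left(3 \theta \right)}}{2} + \frac{5 \theta^{2} \cos{\left(3 \theta \right)}}{4} + \frac{3 \theta \cos{\left(3 \theta \right)}}{2} - \cos{\left(3 \theta \right)} = f(\theta).
F(9/2) = \frac{1027 \cos{\left(\frac{27}{2} \right)}}{216} + \frac{5389 \sin{\left(\frac{27}{2} \right)}}{216}; F(-1/2) = \frac{7 \cos{\left(\frac{3}{2} \right)}}{216} + \frac{29 \sin{\left(\frac{3}{2} \right)}}{54}.
Integral = F(9/2) - F(-1/2) = - \frac{29 \sin{\left(\frac{3}{2} \right)}}{54} - \frac{7 \cos{\left(\frac{3}{2} \right)}}{216} + \frac{1027 \cos{\left(\frac{27}{2} \right)}}{216} + \frac{5389 \sin{\left(\frac{27}{2} \right)}}{216}.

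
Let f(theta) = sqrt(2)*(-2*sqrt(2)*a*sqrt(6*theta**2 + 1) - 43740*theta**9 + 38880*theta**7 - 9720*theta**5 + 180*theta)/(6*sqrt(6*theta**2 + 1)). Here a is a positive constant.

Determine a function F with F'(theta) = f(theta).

Recover f(theta) by differentiating a candidate F(theta); any mismatch rules it out.
Check: d/dtheta[-2*a*theta/3 - 270*theta**8*sqrt(3*theta**2 + 1/2) + 360*theta**6*sqrt(3*theta**2 + 1/2) - 180*theta**4*sqrt(3*theta**2 + 1/2) + 40*theta**2*sqrt(3*theta**2 + 1/2) - 10*sqrt(3*theta**2 + 1/2)/3] = sqrt(2)*(-2*sqrt(2)*a*sqrt(6*theta**2 + 1) - 43740*theta**9 + 38880*theta**7 - 9720*theta**5 + 180*theta)/(6*sqrt(6*theta**2 + 1)) = f(theta).

An antiderivative is F(theta) = -2*a*theta/3 - 270*theta**8*sqrt(3*theta**2 + 1/2) + 360*theta**6*sqrt(3*theta**2 + 1/2) - 180*theta**4*sqrt(3*theta**2 + 1/2) + 40*theta**2*sqrt(3*theta**2 + 1/2) - 10*sqrt(3*theta**2 + 1/2)/3.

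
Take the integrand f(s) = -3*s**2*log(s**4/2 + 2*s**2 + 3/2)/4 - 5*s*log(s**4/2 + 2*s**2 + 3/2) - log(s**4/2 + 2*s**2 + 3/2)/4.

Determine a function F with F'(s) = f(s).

The integrand splits into summands that can be handled one at a time.
Check: d/ds[-s**3*log(s**4/2 + 2*s**2 + 3/2)/4 + s**3/3 - 5*s**2*log(s**4/2 + 2*s**2 + 3/2)/2 + 5*s**2 - s*log(s**4/2 + 2*s**2 + 3/2)/4 - s - 5*log(s**2 + 1)/2 - 15*log(s**2 + 3)/2 + sqrt(3)*atan(sqrt(3)*s/3)] = -3*s**2*log(s**4/2 + 2*s**2 + 3/2)/4 - 5*s*log(s**4/2 + 2*s**2 + 3/2) - log(s**4/2 + 2*s**2 + 3/2)/4 = f(s).

An antiderivative is F(s) = -s**3*log(s**4/2 + 2*s**2 + 3/2)/4 + s**3/3 - 5*s**2*log(s**4/2 + 2*s**2 + 3/2)/2 + 5*s**2 - s*log(s**4/2 + 2*s**2 + 3/2)/4 - s - 5*log(s**2 + 1)/2 - 15*log(s**2 + 3)/2 + sqrt(3)*atan(sqrt(3)*s/3).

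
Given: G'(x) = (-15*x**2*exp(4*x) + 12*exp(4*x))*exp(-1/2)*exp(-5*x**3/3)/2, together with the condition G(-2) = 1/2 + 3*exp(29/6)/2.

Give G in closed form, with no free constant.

G(x) = (3*exp(-5*x**3/3 + 4*x - 1/2) + 1)/2

G'(x) matches the chain-rule pattern g'(h)*h' with inner function h(x) = -5*x**3/3 + 4*x - 1/2; substituting u = h(x) collapses the integral.
A general antiderivative is 3*exp(-5*x**3/3 + 4*x - 1/2)/2 + C.
The condition gives C = 1/2 + 3*exp(29/6)/2 - (3*exp(29/6)/2) = 1/2.
So G(x) = (3*exp(-5*x**3/3 + 4*x - 1/2) + 1)/2.
Check: d/dx[(3*exp(-5*x**3/3 + 4*x - 1/2) + 1)/2] = (12 - 15*x**2)*exp(-1/2)*exp(4*x)*exp(-5*x**3/3)/2, which equals G'(x).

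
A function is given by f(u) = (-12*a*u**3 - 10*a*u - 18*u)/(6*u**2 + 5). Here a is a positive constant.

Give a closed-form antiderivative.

An antiderivative is F(u) = (-2*a*u**2 - 3*log(2*u**2 + 5/3))/2.

Any candidate F(u) must reproduce f(u) exactly when differentiated.
Check: d/du[(-2*a*u**2 - 3*log(2*u**2 + 5/3))/2] = (-12*a*u**3 - 10*a*u - 18*u)/(6*u**2 + 5) = f(u).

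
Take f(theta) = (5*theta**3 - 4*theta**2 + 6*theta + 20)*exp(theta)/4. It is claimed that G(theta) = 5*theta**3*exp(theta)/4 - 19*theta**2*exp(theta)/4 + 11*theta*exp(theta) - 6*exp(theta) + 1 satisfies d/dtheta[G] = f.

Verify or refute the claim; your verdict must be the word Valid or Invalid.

Valid - differentiating G returns exactly f.

d/dtheta[G] = 5*theta**3*exp(theta)/4 - theta**2*exp(theta) + 3*theta*exp(theta)/2 + 5*exp(theta)
This equals f(theta) exactly, so the claim holds.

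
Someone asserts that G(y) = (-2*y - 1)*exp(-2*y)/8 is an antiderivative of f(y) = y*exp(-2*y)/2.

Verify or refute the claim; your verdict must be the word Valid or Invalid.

d/dy[G] = y*exp(-2*y)/2
This equals f(y) exactly, so the claim holds.

Valid - the claim checks out under differentiation.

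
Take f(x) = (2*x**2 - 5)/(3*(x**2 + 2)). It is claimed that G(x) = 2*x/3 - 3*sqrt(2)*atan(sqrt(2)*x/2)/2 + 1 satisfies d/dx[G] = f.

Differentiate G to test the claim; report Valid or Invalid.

Valid. The derivative of G reproduces f.

d/dx[G] = (2*x**2 - 5)/(3*x**2 + 6)
This equals f(x) exactly, so the claim holds.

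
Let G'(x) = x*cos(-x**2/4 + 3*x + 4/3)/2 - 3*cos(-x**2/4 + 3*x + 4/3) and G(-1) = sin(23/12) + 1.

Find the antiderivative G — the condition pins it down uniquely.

G'(x) matches the chain-rule pattern g'(h)*h' with inner function h(x) = -x**2/4 + 3*x + 4/3; substituting u = h(x) collapses the integral.
A general antiderivative is -sin(-x**2/4 + 3*x + 4/3) + C.
The condition gives C = sin(23/12) + 1 - (sin(23/12)) = 1.
So G(x) = 1 - sin(-x**2/4 + 3*x + 4/3).
Check: d/dx[1 - sin(-x**2/4 + 3*x + 4/3)] = x*cos(-x**2/4 + 3*x + 4/3)/2 - 3*cos(-x**2/4 + 3*x + 4/3) = G'(x).

G(x) = 1 - sin(-x**2/4 + 3*x + 4/3)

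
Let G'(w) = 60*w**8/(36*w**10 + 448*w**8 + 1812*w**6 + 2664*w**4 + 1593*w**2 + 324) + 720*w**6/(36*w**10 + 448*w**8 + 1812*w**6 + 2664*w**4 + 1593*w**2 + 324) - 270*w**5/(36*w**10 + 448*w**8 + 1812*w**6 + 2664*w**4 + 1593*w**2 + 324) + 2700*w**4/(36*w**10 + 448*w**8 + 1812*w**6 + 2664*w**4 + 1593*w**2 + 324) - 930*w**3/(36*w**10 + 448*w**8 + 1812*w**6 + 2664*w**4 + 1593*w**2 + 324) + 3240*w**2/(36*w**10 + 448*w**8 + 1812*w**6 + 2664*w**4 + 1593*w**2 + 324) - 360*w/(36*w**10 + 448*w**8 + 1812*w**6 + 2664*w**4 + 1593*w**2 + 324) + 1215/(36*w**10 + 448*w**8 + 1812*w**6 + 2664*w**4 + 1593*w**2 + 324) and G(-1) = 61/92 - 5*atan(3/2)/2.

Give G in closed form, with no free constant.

Integrate term by term and add the pieces.
A general antiderivative is 5*atan(3*w/2)/2 + 5/(4*(2*w**4/3 + 4*w**2 + 3)) + C.
The condition gives C = 61/92 - 5*atan(3/2)/2 - (15/92 - 5*atan(3/2)/2) = 1/2.
So G(w) = (20*w**4*atan(3*w/2) + 4*w**4 + 120*w**2*atan(3*w/2) + 24*w**2 + 90*atan(3*w/2) + 33)/(4*(2*w**4 + 12*w**2 + 9)).
Check: d/dw[(20*w**4*atan(3*w/2) + 4*w**4 + 120*w**2*atan(3*w/2) + 24*w**2 + 90*atan(3*w/2) + 33)/(4*(2*w**4 + 12*w**2 + 9))] = (60*w**8 + 720*w**6 - 270*w**5 + 2700*w**4 - 930*w**3 + 3240*w**2 - 360*w + 1215)/(36*w**10 + 448*w**8 + 1812*w**6 + 2664*w**4 + 1593*w**2 + 324), which equals G'(w).

G(w) = (20*w**4*atan(3*w/2) + 4*w**4 + 120*w**2*atan(3*w/2) + 24*w**2 + 90*atan(3*w/2) + 33)/(4*(2*w**4 + 12*w**2 + 9))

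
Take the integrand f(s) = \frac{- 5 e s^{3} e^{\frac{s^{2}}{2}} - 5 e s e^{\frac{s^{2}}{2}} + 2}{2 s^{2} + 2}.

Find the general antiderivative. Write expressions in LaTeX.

F(s) = - \frac{5 e e^{\frac{s^{2}}{2}} - 2 \operatorname{atan}{\left(s \right)}}{2} + C

Any candidate F(s) must reproduce f(s) exactly when differentiated.
Check: d/ds[- \frac{5 e e^{\frac{s^{2}}{2}} - 2 \operatorname{atan}{\left(s \right)}}{2}] = \frac{- 5 e s^{3} e^{\frac{s^{2}}{2}} - 5 e s e^{\frac{s^{2}}{2}} + 2}{2 s^{2} + 2} = f(s).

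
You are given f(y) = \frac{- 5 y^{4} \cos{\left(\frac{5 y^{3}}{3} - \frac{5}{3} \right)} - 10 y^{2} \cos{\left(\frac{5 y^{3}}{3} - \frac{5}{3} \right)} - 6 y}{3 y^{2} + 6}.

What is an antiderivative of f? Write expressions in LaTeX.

A first test for any F(y): its y-derivative must equal f(y) identically.
Check: d/dy[- \log{\left(y^{2} + 2 \right)} - \frac{\sin{\left(\frac{5 y^{3}}{3} - \frac{5}{3} \right)}}{3}] = \frac{- 5 y^{4} \cos{\left(\frac{5 y^{3}}{3} - \frac{5}{3} \right)} - 10 y^{2} \cos{\left(\frac{5 y^{3}}{3} - \frac{5}{3} \right)} - 6 y}{3 y^{2} + 6} = f(y).

An antiderivative is F(y) = - \log{\left(y^{2} + 2 \right)} - \frac{\sin{\left(\frac{5 y^{3}}{3} - \frac{5}{3} \right)}}{3}.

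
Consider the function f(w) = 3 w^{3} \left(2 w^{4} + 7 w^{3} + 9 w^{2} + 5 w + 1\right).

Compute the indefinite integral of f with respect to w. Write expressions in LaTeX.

F(w) = \frac{3 \left(w^{2} + w\right)^{4}}{4} + C

f matches the chain-rule pattern g'(h)*h' with inner function h(w) = w^{2} + w; substituting u = h(w) collapses the integral.
Check: d/dw[\frac{3 \left(w^{2} + w\right)^{4}}{4}] = 6 w^{7} + 21 w^{6} + 27 w^{5} + 15 w^{4} + 3 w^{3}, which equals f(w).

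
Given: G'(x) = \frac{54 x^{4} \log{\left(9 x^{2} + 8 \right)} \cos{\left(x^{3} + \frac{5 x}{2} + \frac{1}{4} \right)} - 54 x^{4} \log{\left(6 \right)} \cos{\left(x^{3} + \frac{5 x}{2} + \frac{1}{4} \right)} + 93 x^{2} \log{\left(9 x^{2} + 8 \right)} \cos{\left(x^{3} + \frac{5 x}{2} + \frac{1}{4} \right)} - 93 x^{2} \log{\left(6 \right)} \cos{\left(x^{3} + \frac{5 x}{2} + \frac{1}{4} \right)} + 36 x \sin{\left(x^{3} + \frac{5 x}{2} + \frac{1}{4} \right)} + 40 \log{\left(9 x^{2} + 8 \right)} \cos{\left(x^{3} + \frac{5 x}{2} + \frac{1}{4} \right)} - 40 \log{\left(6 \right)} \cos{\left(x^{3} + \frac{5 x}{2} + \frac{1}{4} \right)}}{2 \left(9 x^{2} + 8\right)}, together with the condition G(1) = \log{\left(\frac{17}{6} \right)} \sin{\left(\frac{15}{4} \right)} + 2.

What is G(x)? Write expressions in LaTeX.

Recognize the product-rule pattern: G'(x) = u'v + uv' with u = \log{\left(\frac{3 x^{2}}{2} + \frac{4}{3} \right)}, v = \sin{\left(x^{3} + \frac{5 x}{2} + \frac{1}{4} \right)}, so integration by parts undoes it.
A general antiderivative is \log{\left(\frac{3 x^{2}}{2} + \frac{4}{3} \right)} \sin{\left(x^{3} + \frac{5 x}{2} + \frac{1}{4} \right)} + C.
The condition gives C = \log{\left(\frac{17}{6} \right)} \sin{\left(\frac{15}{4} \right)} + 2 - (\log{\left(\frac{17}{6} \right)} \sin{\left(\frac{15}{4} \right)}) = 2.
So G(x) = \log{\left(\frac{3 x^{2}}{2} + \frac{4}{3} \right)} \sin{\left(x^{3} + \frac{5 x}{2} + \frac{1}{4} \right)} + 2.
Check: d/dx[\log{\left(\frac{3 x^{2}}{2} + \frac{4}{3} \right)} \sin{\left(x^{3} + \frac{5 x}{2} + \frac{1}{4} \right)} + 2] = \frac{54 x^{4} \log{\left(9 x^{2} + 8 \right)} \cos{\left(x^{3} + \frac{5 x}{2} + \frac{1}{4} \right)} - 54 x^{4} \log{\left(6 \right)} \cos{\left(x^{3} + \frac{5 x}{2} + \frac{1}{4} \right)} + 93 x^{2} \log{\left(9 x^{2} + 8 \right)} \cos{\left(x^{3} + \frac{5 x}{2} + \frac{1}{4} \right)} - 93 x^{2} \log{\left(6 \right)} \cos{\left(x^{3} + \frac{5 x}{2} + \frac{1}{4} \right)} + 36 x \sin{\left(x^{3} + \frac{5 x}{2} + \frac{1}{4} \right)} + 40 \log{\left(9 x^{2} + 8 \right)} \cos{\left(x^{3} + \frac{5 x}{2} + \frac{1}{4} \right)} - 40 \log{\left(6 \right)} \cos{\left(x^{3} + \frac{5 x}{2} + \frac{1}{4} \right)}}{18 x^{2} + 16}, which equals G'(x).

G(x) = \log{\left(\frac{3 x^{2}}{2} + \frac{4}{3} \right)} \sin{\left(x^{3} + \frac{5 x}{2} + \frac{1}{4} \right)} + 2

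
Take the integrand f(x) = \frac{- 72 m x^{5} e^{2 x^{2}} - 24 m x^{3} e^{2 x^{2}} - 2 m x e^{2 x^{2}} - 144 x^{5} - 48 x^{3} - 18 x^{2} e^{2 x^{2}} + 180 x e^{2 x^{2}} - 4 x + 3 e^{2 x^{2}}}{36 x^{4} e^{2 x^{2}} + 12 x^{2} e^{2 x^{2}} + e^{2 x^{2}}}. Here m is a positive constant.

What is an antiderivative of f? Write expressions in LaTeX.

Whatever form F(x) takes, F'(x) = f(x) is non-negotiable.
Check: d/dx[- m x^{2} + \frac{x - 5}{2 x^{2} + \frac{1}{3}} + e^{- 2 x^{2}}] = \frac{- 72 m x^{5} e^{2 x^{2}} - 24 m x^{3} e^{2 x^{2}} - 2 m x e^{2 x^{2}} - 144 x^{5} - 48 x^{3} - 18 x^{2} e^{2 x^{2}} + 180 x e^{2 x^{2}} - 4 x + 3 e^{2 x^{2}}}{36 x^{4} e^{2 x^{2}} + 12 x^{2} e^{2 x^{2}} + e^{2 x^{2}}} = f(x).

An antiderivative is F(x) = - m x^{2} + \frac{x - 5}{2 x^{2} + \frac{1}{3}} + e^{- 2 x^{2}}.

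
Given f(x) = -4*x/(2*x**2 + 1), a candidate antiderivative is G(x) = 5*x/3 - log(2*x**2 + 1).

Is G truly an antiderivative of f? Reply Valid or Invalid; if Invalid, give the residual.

Invalid: d/dx[G] - f = 5/3, which is not 0.

d/dx[G] = (10*x**2 - 12*x + 5)/(6*x**2 + 3)
d/dx[G] - f(x) = 5/3 != 0.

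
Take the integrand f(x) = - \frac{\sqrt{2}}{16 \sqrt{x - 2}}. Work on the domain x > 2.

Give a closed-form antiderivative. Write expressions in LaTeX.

Recover f(x) by differentiating a candidate F(x); any mismatch rules it out.
Check: d/dx[- \frac{\sqrt{2} \sqrt{x - 2}}{8}] = - \frac{\sqrt{2}}{16 \sqrt{x - 2}} = f(x).

An antiderivative is F(x) = - \frac{\sqrt{2} \sqrt{x - 2}}{8}.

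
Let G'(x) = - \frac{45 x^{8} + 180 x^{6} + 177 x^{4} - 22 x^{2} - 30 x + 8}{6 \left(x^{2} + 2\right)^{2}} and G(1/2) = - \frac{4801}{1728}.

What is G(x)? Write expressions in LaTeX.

G(x) = \frac{- 9 x^{7} - 18 x^{5} + 3 x^{3} - 9 x^{2} - 4 x - 33}{6 x^{2} + 12}

A first test for any G(x): its x-derivative must equal the given G'(x).
A general antiderivative is - \frac{3 x^{5}}{2} + \frac{x}{2} + \frac{- \frac{5 x}{3} - \frac{5}{2}}{x^{2} + 2} - \frac{5}{2} + C.
The condition gives C = - \frac{4801}{1728} - (- \frac{6529}{1728}) = 1.
So G(x) = \frac{- 9 x^{7} - 18 x^{5} + 3 x^{3} - 9 x^{2} - 4 x - 33}{6 x^{2} + 12}.
Check: d/dx[\frac{- 9 x^{7} - 18 x^{5} + 3 x^{3} - 9 x^{2} - 4 x - 33}{6 x^{2} + 12}] = \frac{- 45 x^{8} - 180 x^{6} - 177 x^{4} + 22 x^{2} + 30 x - 8}{6 x^{4} + 24 x^{2} + 24}, which equals G'(x).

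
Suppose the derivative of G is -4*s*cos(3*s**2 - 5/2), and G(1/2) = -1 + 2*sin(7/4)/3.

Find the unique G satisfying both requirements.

G(s) = -2*sin(3*s**2 - 5/2)/3 - 1

G'(s) matches the chain-rule pattern g'(h)*h' with inner function h(s) = 3*s**2 - 5/2; substituting u = h(s) collapses the integral.
A general antiderivative is -2*sin(3*s**2 - 5/2)/3 + C.
The condition gives C = -1 + 2*sin(7/4)/3 - (2*sin(7/4)/3) = -1.
So G(s) = -2*sin(3*s**2 - 5/2)/3 - 1.
Check: d/ds[-2*sin(3*s**2 - 5/2)/3 - 1] = -4*s*cos(3*s**2 - 5/2) = G'(s).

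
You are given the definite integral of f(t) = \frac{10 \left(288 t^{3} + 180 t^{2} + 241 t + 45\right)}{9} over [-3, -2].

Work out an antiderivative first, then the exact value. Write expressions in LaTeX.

f matches the chain-rule pattern g'(h)*h' with inner function h(t) = - 4 t^{2} - \frac{5 t}{3} - 3; substituting u = h(t) collapses the integral.
F(t) = \frac{5 \left(- 12 t^{2} - 5 t - 9\right)^{2}}{9} is an antiderivative of f.
Check: d/dt[\frac{5 \left(- 12 t^{2} - 5 t - 9\right)^{2}}{9}] = 320 t^{3} + 200 t^{2} + \frac{2410 t}{9} + 50, which equals f(t).
F(-2) = \frac{11045}{9}; F(-3) = 5780.
Integral = F(-2) - F(-3) = - \frac{40975}{9}.

Antiderivative: F(t) = \frac{5 \left(- 12 t^{2} - 5 t - 9\right)^{2}}{9}; value = - \frac{40975}{9}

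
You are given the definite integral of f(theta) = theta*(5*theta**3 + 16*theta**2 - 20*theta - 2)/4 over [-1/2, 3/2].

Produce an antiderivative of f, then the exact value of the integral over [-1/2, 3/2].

Antiderivative: F(theta) = theta**5/4 + theta**4 - 5*theta**3/3 - theta**2/4; value = 55/96

An antiderivative F(theta) passes only if d/dtheta[F] lands on f(theta) exactly.
F(theta) = theta**5/4 + theta**4 - 5*theta**3/3 - theta**2/4 is an antiderivative of f.
Check: d/dtheta[theta**5/4 + theta**4 - 5*theta**3/3 - theta**2/4] = 5*theta**4/4 + 4*theta**3 - 5*theta**2 - theta/2, which equals f(theta).
F(3/2) = 99/128; F(-1/2) = 77/384.
Integral = F(3/2) - F(-1/2) = 55/96.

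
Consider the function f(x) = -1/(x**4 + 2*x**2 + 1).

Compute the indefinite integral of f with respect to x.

Any candidate F(x) must reproduce f(x) exactly when differentiated.
Check: d/dx[-(x**2*atan(x) + x + atan(x))/(2*(x**2 + 1))] = -1/(x**4 + 2*x**2 + 1) = f(x).

F(x) = -(x**2*atan(x) + x + atan(x))/(2*(x**2 + 1)) + C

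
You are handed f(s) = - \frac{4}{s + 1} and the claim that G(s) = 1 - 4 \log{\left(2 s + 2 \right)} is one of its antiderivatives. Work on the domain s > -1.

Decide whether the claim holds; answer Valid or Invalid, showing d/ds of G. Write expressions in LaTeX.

d/ds[G] = - \frac{4}{s + 1}
This equals f(s) exactly, so the claim holds.

Valid - differentiating G returns exactly f.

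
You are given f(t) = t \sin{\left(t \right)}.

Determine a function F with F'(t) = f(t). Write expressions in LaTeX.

An antiderivative is F(t) = - t \cos{\left(t \right)} + \sin{\left(t \right)}.

Differentiate the proposed F(t) back; it has to land on f(t) exactly.
Check: d/dt[- t \cos{\left(t \right)} + \sin{\left(t \right)}] = t \sin{\left(t \right)} = f(t).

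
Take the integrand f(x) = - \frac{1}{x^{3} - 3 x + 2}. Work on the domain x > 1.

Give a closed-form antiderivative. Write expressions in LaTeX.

The denominator factors as \left(x - 1\right)^{2} \left(x + 2\right); partial fractions split f into directly integrable pieces: - \frac{1}{9 \left(x + 2\right)} + \frac{1}{9 \left(x - 1\right)} - \frac{1}{3 \left(x - 1\right)^{2}}.
Check: d/dx[\frac{\log{\left(x - 1 \right)}}{9} - \frac{\log{\left(x + 2 \right)}}{9} + \frac{1}{3 x - 3}] = - \frac{1}{x^{3} - 3 x + 2} = f(x).

An antiderivative is F(x) = \frac{\log{\left(x - 1 \right)}}{9} - \frac{\log{\left(x + 2 \right)}}{9} + \frac{1}{3 x - 3}.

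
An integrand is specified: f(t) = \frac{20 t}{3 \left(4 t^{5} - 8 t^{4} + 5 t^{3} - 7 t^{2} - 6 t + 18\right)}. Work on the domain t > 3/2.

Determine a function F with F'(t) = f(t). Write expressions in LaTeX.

Factor the denominator (3 \left(t + 1\right) \left(2 t - 3\right)^{2} \left(t^{2} + 2\right)) and decompose: f = \frac{20 \left(25 t - 22\right)}{2601 \left(t^{2} + 2\right)} - \frac{896}{4335 \left(2 t - 3\right)} + \frac{16}{17 \left(2 t - 3\right)^{2}} - \frac{4}{45 \left(t + 1\right)}; each piece integrates to a log, atan, or power term.
Check: d/dt[\frac{- 2688 t \log{\left(t - \frac{3}{2} \right)} - 2312 t \log{\left(t + 1 \right)} + 2500 t \log{\left(t^{2} + 2 \right)} - 2200 \sqrt{2} t \operatorname{atan}{\left(\frac{\sqrt{2} t}{2} \right)} + 4032 \log{\left(t - \frac{3}{2} \right)} + 3468 \log{\left(t + 1 \right)} - 3750 \log{\left(t^{2} + 2 \right)} + 3300 \sqrt{2} \operatorname{atan}{\left(\frac{\sqrt{2} t}{2} \right)} - 6120}{26010 t - 39015}] = \frac{20 t}{12 t^{5} - 24 t^{4} + 15 t^{3} - 21 t^{2} - 18 t + 54}, which equals f(t).

An antiderivative is F(t) = \frac{- 2688 t \log{\left(t - \frac{3}{2} \right)} - 2312 t \log{\left(t + 1 \right)} + 2500 t \log{\left(t^{2} + 2 \right)} - 2200 \sqrt{2} t \operatorname{atan}{\left(\frac{\sqrt{2} t}{2} \right)} + 4032 \log{\left(t - \frac{3}{2} \right)} + 3468 \log{\left(t + 1 \right)} - 3750 \log{\left(t^{2} + 2 \right)} + 3300 \sqrt{2} \operatorname{atan}{\left(\frac{\sqrt{2} t}{2} \right)} - 6120}{26010 t - 39015}.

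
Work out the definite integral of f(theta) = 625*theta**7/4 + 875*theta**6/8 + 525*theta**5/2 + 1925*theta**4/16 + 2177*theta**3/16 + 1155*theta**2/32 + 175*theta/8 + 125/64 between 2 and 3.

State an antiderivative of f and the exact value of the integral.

The substitution u = -5*theta**2/2 - theta/2 - 5/4 works: f is exactly (dF/du)*(du/dtheta) for that inner function.
F(theta) = (-10*theta**2 - 2*theta - 5)**4/512 is an antiderivative of f.
Check: d/dtheta[(-10*theta**2 - 2*theta - 5)**4/512] = 625*theta**7/4 + 875*theta**6/8 + 525*theta**5/2 + 1925*theta**4/16 + 2177*theta**3/16 + 1155*theta**2/32 + 175*theta/8 + 125/64 = f(theta).
F(3) = 104060401/512; F(2) = 5764801/512.
Integral = F(3) - F(2) = 6143475/32.

Antiderivative: F(theta) = (-10*theta**2 - 2*theta - 5)**4/512; value = 6143475/32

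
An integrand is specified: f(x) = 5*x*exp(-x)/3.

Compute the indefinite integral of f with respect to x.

f has the shape u'v + uv' for u = -5*x/3 - 5/3 and v = exp(-x) — it is the derivative of the product u*v.
Check: d/dx[(-5*x - 5)*exp(-x)/3] = 5*x*exp(-x)/3 = f(x).

F(x) = (-5*x - 5)*exp(-x)/3 + C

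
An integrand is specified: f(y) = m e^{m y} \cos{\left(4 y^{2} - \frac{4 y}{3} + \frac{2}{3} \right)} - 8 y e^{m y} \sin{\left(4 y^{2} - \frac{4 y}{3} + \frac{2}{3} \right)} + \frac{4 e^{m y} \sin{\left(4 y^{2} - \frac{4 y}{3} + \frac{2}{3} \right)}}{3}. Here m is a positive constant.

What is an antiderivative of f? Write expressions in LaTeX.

f has the shape u'v + uv' for u = \cos{\left(4 y^{2} - \frac{4 y}{3} + \frac{2}{3} \right)} and v = e^{m y} — it is the derivative of the product u*v.
Check: d/dy[e^{m y} \cos{\left(4 y^{2} - \frac{4 y}{3} + \frac{2}{3} \right)}] = m e^{m y} \cos{\left(4 y^{2} - \frac{4 y}{3} + \frac{2}{3} \right)} - 8 y e^{m y} \sin{\left(4 y^{2} - \frac{4 y}{3} + \frac{2}{3} \right)} + \frac{4 e^{m y} \sin{\left(4 y^{2} - \frac{4 y}{3} + \frac{2}{3} \right)}}{3} = f(y).

An antiderivative is F(y) = e^{m y} \cos{\left(4 y^{2} - \frac{4 y}{3} + \frac{2}{3} \right)}.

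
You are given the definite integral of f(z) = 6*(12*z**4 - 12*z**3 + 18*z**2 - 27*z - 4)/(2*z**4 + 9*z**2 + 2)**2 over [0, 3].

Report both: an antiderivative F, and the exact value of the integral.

Antiderivative: F(z) = (9 - 12*z)/(2*z**4 + 9*z**2 + 2); value = -2259/490

Recognize the product-rule pattern: f = u'v + uv' with u = 1/(2*z**4/3 + 3*z**2 + 2/3), v = 3 - 4*z, so integration by parts undoes it.
F(z) = (9 - 12*z)/(2*z**4 + 9*z**2 + 2) is an antiderivative of f.
Check: d/dz[(9 - 12*z)/(2*z**4 + 9*z**2 + 2)] = (72*z**4 - 72*z**3 + 108*z**2 - 162*z - 24)/(4*z**8 + 36*z**6 + 89*z**4 + 36*z**2 + 4), which equals f(z).
F(3) = -27/245; F(0) = 9/2.
Integral = F(3) - F(0) = -2259/490.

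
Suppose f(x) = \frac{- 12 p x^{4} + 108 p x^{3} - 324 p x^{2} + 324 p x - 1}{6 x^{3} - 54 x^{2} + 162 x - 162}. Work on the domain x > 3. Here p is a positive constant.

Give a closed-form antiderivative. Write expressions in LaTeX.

Since d/dx undoes antidifferentiation here, F'(x) = f(x) is required of F(x).
Check: d/dx[- p x^{2} + \frac{1}{3 \left(2 x - 6\right)^{2}}] = \frac{- 12 p x^{4} + 108 p x^{3} - 324 p x^{2} + 324 p x - 1}{6 x^{3} - 54 x^{2} + 162 x - 162} = f(x).

An antiderivative is F(x) = - p x^{2} + \frac{1}{3 \left(2 x - 6\right)^{2}}.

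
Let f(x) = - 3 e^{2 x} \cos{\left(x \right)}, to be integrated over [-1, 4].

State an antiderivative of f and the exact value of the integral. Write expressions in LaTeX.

An antiderivative F(x) passes only if d/dx[F] lands on f(x) exactly.
F(x) = - \frac{3 e^{2 x} \sin{\left(x \right)}}{5} - \frac{6 e^{2 x} \cos{\left(x \right)}}{5} is an antiderivative of f.
Check: d/dx[- \frac{3 e^{2 x} \sin{\left(x \right)}}{5} - \frac{6 e^{2 x} \cos{\left(x \right)}}{5}] = - 3 e^{2 x} \cos{\left(x \right)} = f(x).
F(4) = - \frac{3 e^{8} \sin{\left(4 \right)}}{5} - \frac{6 e^{8} \cos{\left(4 \right)}}{5}; F(-1) = - \frac{6 \cos{\left(1 \right)}}{5 e^{2}} + \frac{3 \sin{\left(1 \right)}}{5 e^{2}}.
Integral = F(4) - F(-1) = - \frac{3 \sin{\left(1 \right)}}{5 e^{2}} + \frac{6 \cos{\left(1 \right)}}{5 e^{2}} - \frac{3 e^{8} \sin{\left(4 \right)}}{5} - \frac{6 e^{8} \cos{\left(4 \right)}}{5}.

Antiderivative: F(x) = - \frac{3 e^{2 x} \sin{\left(x \right)}}{5} - \frac{6 e^{2 x} \cos{\left(x \right)}}{5}; value = - \frac{3 \sin{\left(1 \right)}}{5 e^{2}} + \frac{6 \cos{\left(1 \right)}}{5 e^{2}} - \frac{3 e^{8} \sin{\left(4 \right)}}{5} - \frac{6 e^{8} \cos{\left(4 \right)}}{5}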